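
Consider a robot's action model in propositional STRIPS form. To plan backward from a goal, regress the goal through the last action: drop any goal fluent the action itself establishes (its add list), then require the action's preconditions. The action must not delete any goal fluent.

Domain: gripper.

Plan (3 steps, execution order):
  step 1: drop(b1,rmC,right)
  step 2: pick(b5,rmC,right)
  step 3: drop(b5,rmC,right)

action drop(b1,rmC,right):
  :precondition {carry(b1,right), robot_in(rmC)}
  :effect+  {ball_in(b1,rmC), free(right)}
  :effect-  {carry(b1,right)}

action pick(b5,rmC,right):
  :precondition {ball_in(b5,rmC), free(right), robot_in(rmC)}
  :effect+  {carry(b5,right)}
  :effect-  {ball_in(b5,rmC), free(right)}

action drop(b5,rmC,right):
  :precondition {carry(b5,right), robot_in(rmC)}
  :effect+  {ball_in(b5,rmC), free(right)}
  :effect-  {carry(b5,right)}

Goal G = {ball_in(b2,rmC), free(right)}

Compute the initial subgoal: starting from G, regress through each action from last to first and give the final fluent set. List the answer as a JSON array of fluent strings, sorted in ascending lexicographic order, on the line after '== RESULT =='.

Work backward from the goal:
  through step 3 (drop(b5,rmC,right)): drop {free(right)}, keep {ball_in(b2,rmC)}, require {carry(b5,right), robot_in(rmC)}
    → {ball_in(b2,rmC), carry(b5,right), robot_in(rmC)}
  through step 2 (pick(b5,rmC,right)): drop {carry(b5,right)}, keep {ball_in(b2,rmC), robot_in(rmC)}, require {ball_in(b5,rmC), free(right), robot_in(rmC)}
    → {ball_in(b2,rmC), ball_in(b5,rmC), free(right), robot_in(rmC)}
  through step 1 (drop(b1,rmC,right)): drop {free(right)}, keep {ball_in(b2,rmC), ball_in(b5,rmC), robot_in(rmC)}, require {carry(b1,right), robot_in(rmC)}
    → {ball_in(b2,rmC), ball_in(b5,rmC), carry(b1,right), robot_in(rmC)}

== RESULT ==
["ball_in(b2,rmC)", "ball_in(b5,rmC)", "carry(b1,right)", "robot_in(rmC)"]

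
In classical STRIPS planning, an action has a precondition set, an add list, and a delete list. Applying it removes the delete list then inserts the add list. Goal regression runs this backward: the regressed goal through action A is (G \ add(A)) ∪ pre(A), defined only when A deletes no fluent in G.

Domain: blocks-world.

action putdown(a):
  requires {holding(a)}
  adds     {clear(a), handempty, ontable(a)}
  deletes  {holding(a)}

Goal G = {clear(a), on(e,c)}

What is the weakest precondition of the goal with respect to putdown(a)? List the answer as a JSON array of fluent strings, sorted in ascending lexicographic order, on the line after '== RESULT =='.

Compute (G \ add) ∪ pre:
  G ∩ del = {}  (empty — regression defined)
  G \ add = {clear(a), on(e,c)} \ {clear(a), handempty, ontable(a)} = {on(e,c)}
  ∪ pre   = {on(e,c)} ∪ {holding(a)}
          = {holding(a), on(e,c)}

== RESULT ==
["holding(a)", "on(e,c)"]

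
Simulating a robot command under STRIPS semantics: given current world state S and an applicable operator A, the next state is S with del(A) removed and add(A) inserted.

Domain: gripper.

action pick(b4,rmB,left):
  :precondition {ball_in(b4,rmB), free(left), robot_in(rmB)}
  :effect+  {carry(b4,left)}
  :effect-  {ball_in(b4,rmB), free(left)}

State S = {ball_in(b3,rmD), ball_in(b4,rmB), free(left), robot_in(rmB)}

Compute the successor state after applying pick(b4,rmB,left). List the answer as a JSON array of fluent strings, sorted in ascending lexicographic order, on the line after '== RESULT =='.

Compute (S \ del) ∪ add:
  pre ⊆ S: {ball_in(b4,rmB), free(left), robot_in(rmB)} ⊆ S  — applicable
  S \ del = {ball_in(b3,rmD), robot_in(rmB)}
  ∪ add   = {ball_in(b3,rmD), carry(b4,left), robot_in(rmB)}

== RESULT ==
["ball_in(b3,rmD)", "carry(b4,left)", "robot_in(rmB)"]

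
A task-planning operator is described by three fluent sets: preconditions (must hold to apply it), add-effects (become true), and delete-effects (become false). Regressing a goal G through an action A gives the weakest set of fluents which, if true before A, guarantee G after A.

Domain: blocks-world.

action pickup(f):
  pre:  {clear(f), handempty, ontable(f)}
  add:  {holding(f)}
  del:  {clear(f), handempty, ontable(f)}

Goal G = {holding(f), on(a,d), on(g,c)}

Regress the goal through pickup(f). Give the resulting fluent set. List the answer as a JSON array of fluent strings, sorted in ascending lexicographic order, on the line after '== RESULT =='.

Regress:
  G ∩ del = {}  (empty — regression defined)
  G \ add = {holding(f), on(a,d), on(g,c)} \ {holding(f)} = {on(a,d), on(g,c)}
  ∪ pre   = {on(a,d), on(g,c)} ∪ {clear(f), handempty, ontable(f)}
          = {clear(f), handempty, on(a,d), on(g,c), ontable(f)}

== RESULT ==
["clear(f)", "handempty", "on(a,d)", "on(g,c)", "ontable(f)"]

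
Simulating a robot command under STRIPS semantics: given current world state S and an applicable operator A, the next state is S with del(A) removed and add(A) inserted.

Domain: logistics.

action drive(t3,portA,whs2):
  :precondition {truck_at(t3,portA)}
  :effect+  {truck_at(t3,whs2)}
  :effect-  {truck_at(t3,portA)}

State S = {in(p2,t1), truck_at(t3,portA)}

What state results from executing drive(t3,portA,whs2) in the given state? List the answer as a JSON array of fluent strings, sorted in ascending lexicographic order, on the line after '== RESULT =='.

Compute (S \ del) ∪ add:
  pre ⊆ S: {truck_at(t3,portA)} ⊆ S  — applicable
  S \ del = {in(p2,t1)}
  ∪ add   = {in(p2,t1), truck_at(t3,whs2)}

== RESULT ==
["in(p2,t1)", "truck_at(t3,whs2)"]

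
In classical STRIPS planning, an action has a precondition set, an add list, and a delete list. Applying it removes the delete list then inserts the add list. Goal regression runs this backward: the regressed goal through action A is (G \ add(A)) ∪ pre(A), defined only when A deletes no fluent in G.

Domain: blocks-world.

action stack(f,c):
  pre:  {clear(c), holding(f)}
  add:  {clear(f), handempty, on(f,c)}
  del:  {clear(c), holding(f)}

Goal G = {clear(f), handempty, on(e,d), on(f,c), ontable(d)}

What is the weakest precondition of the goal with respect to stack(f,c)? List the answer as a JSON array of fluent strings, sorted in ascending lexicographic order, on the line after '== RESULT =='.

Compute (G \ add) ∪ pre:
  G ∩ del = {}  (empty — regression defined)
  G \ add = {clear(f), handempty, on(e,d), on(f,c), ontable(d)} \ {clear(f), handempty, on(f,c)} = {on(e,d), ontable(d)}
  ∪ pre   = {on(e,d), ontable(d)} ∪ {clear(c), holding(f)}
          = {clear(c), holding(f), on(e,d), ontable(d)}

== RESULT ==
["clear(c)", "holding(f)", "on(e,d)", "ontable(d)"]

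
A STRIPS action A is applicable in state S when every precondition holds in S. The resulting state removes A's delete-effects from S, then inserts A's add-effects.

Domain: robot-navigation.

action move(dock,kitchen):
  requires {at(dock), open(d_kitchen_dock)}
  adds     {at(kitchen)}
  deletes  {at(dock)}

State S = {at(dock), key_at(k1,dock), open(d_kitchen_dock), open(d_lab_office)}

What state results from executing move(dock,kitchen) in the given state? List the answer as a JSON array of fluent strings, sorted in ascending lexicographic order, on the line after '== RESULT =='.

Compute (S \ del) ∪ add:
  pre ⊆ S: {at(dock), open(d_kitchen_dock)} ⊆ S  — applicable
  S \ del = {key_at(k1,dock), open(d_kitchen_dock), open(d_lab_office)}
  ∪ add   = {at(kitchen), key_at(k1,dock), open(d_kitchen_dock), open(d_lab_office)}

== RESULT ==
["at(kitchen)", "key_at(k1,dock)", "open(d_kitchen_dock)", "open(d_lab_office)"]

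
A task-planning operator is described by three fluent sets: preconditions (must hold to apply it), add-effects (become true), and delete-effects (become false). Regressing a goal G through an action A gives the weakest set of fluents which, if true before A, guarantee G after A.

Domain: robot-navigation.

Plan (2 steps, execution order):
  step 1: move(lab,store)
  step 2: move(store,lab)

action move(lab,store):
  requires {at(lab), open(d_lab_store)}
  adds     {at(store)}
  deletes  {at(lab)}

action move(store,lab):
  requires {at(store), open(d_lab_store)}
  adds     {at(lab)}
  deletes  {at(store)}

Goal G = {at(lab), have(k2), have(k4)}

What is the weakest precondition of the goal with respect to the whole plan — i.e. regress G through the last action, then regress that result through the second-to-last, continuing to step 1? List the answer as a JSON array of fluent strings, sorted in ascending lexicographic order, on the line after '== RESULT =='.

Regress step by step:
  through step 2 (move(store,lab)): drop {at(lab)}, keep {have(k2), have(k4)}, require {at(store), open(d_lab_store)}
    → {at(store), have(k2), have(k4), open(d_lab_store)}
  through step 1 (move(lab,store)): drop {at(store)}, keep {have(k2), have(k4), open(d_lab_store)}, require {at(lab), open(d_lab_store)}
    → {at(lab), have(k2), have(k4), open(d_lab_store)}

== RESULT ==
["at(lab)", "have(k2)", "have(k4)", "open(d_lab_store)"]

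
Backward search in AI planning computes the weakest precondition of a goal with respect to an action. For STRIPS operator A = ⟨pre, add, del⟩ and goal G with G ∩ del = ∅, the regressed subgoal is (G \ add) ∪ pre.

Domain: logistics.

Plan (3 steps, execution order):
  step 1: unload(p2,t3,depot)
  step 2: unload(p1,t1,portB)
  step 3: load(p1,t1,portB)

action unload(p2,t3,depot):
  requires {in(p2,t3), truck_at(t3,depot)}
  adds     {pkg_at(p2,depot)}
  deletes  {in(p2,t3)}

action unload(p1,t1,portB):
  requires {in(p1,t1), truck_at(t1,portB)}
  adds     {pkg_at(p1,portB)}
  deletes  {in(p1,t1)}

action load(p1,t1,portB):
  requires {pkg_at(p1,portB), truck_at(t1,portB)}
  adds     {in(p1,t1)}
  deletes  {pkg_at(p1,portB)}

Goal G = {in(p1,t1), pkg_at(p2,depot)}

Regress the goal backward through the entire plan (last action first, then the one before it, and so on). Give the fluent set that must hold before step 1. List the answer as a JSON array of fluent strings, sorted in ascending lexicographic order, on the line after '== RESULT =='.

Work backward from the goal:
  through step 3 (load(p1,t1,portB)): drop {in(p1,t1)}, keep {pkg_at(p2,depot)}, require {pkg_at(p1,portB), truck_at(t1,portB)}
    → {pkg_at(p1,portB), pkg_at(p2,depot), truck_at(t1,portB)}
  through step 2 (unload(p1,t1,portB)): drop {pkg_at(p1,portB)}, keep {pkg_at(p2,depot), truck_at(t1,portB)}, require {in(p1,t1), truck_at(t1,portB)}
    → {in(p1,t1), pkg_at(p2,depot), truck_at(t1,portB)}
  through step 1 (unload(p2,t3,depot)): drop {pkg_at(p2,depot)}, keep {in(p1,t1), truck_at(t1,portB)}, require {in(p2,t3), truck_at(t3,depot)}
    → {in(p1,t1), in(p2,t3), truck_at(t1,portB), truck_at(t3,depot)}

== RESULT ==
["in(p1,t1)", "in(p2,t3)", "truck_at(t1,portB)", "truck_at(t3,depot)"]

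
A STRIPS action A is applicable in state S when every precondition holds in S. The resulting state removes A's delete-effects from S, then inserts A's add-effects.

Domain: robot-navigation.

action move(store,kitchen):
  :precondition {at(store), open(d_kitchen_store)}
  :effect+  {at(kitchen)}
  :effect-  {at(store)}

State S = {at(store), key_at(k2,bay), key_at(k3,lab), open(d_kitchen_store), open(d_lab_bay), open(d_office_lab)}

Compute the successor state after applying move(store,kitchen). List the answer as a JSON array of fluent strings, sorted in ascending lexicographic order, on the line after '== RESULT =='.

Progress:
  pre ⊆ S: {at(store), open(d_kitchen_store)} ⊆ S  — applicable
  S \ del = {key_at(k2,bay), key_at(k3,lab), open(d_kitchen_store), open(d_lab_bay), open(d_office_lab)}
  ∪ add   = {at(kitchen), key_at(k2,bay), key_at(k3,lab), open(d_kitchen_store), open(d_lab_bay), open(d_office_lab)}

== RESULT ==
["at(kitchen)", "key_at(k2,bay)", "key_at(k3,lab)", "open(d_kitchen_store)", "open(d_lab_bay)", "open(d_office_lab)"]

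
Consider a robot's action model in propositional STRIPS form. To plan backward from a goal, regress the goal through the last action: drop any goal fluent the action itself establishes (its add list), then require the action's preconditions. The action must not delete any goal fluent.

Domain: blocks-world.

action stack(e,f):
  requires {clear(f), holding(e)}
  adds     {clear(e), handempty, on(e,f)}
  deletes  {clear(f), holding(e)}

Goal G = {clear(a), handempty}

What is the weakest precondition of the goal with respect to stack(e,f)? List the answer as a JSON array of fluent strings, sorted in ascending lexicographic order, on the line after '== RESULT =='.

Regress:
  G ∩ del = {}  (empty — regression defined)
  G \ add = {clear(a), handempty} \ {clear(e), handempty, on(e,f)} = {clear(a)}
  ∪ pre   = {clear(a)} ∪ {clear(f), holding(e)}
          = {clear(a), clear(f), holding(e)}

== RESULT ==
["clear(a)", "clear(f)", "holding(e)"]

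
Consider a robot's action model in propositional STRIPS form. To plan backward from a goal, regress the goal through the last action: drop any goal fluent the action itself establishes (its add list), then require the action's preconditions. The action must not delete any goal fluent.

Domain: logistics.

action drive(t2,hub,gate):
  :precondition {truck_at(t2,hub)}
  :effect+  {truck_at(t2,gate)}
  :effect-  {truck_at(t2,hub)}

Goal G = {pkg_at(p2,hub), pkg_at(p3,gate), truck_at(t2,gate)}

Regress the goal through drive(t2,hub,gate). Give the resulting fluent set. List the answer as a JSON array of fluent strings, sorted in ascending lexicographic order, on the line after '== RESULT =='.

Regress:
  G ∩ del = {}  (empty — regression defined)
  G \ add = {pkg_at(p2,hub), pkg_at(p3,gate), truck_at(t2,gate)} \ {truck_at(t2,gate)} = {pkg_at(p2,hub), pkg_at(p3,gate)}
  ∪ pre   = {pkg_at(p2,hub), pkg_at(p3,gate)} ∪ {truck_at(t2,hub)}
          = {pkg_at(p2,hub), pkg_at(p3,gate), truck_at(t2,hub)}

== RESULT ==
["pkg_at(p2,hub)", "pkg_at(p3,gate)", "truck_at(t2,hub)"]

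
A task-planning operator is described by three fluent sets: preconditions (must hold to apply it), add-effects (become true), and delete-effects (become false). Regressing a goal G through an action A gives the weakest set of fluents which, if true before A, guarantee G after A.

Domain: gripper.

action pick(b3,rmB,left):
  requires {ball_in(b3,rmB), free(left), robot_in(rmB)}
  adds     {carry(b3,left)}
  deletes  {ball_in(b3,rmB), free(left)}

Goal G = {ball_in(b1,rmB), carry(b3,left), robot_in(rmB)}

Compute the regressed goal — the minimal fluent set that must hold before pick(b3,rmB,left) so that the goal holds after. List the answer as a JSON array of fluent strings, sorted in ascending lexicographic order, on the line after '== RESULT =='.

Compute (G \ add) ∪ pre:
  G ∩ del = {}  (empty — regression defined)
  G \ add = {ball_in(b1,rmB), carry(b3,left), robot_in(rmB)} \ {carry(b3,left)} = {ball_in(b1,rmB), robot_in(rmB)}
  ∪ pre   = {ball_in(b1,rmB), robot_in(rmB)} ∪ {ball_in(b3,rmB), free(left), robot_in(rmB)}
          = {ball_in(b1,rmB), ball_in(b3,rmB), free(left), robot_in(rmB)}

== RESULT ==
["ball_in(b1,rmB)", "ball_in(b3,rmB)", "free(left)", "robot_in(rmB)"]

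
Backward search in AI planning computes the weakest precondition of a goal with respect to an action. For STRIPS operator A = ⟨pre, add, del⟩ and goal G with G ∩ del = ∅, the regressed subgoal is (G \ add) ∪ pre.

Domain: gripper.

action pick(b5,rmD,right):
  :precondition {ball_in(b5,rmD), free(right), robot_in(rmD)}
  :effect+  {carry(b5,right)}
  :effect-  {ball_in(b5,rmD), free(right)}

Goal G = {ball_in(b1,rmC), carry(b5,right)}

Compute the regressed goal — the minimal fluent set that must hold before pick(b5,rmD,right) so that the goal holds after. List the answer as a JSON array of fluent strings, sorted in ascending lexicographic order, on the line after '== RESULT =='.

Regress:
  G ∩ del = {}  (empty — regression defined)
  G \ add = {ball_in(b1,rmC), carry(b5,right)} \ {carry(b5,right)} = {ball_in(b1,rmC)}
  ∪ pre   = {ball_in(b1,rmC)} ∪ {ball_in(b5,rmD), free(right), robot_in(rmD)}
          = {ball_in(b1,rmC), ball_in(b5,rmD), free(right), robot_in(rmD)}

== RESULT ==
["ball_in(b1,rmC)", "ball_in(b5,rmD)", "free(right)", "robot_in(rmD)"]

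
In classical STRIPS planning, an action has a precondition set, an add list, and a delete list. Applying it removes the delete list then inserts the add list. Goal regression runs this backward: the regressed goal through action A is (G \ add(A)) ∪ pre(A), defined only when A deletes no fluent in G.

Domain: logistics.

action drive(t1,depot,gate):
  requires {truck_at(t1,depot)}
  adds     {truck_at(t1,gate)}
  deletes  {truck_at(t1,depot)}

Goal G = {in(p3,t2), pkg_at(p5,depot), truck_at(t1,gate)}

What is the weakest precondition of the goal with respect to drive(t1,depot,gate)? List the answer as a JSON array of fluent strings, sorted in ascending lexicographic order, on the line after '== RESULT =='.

Compute (G \ add) ∪ pre:
  G ∩ del = {}  (empty — regression defined)
  G \ add = {in(p3,t2), pkg_at(p5,depot), truck_at(t1,gate)} \ {truck_at(t1,gate)} = {in(p3,t2), pkg_at(p5,depot)}
  ∪ pre   = {in(p3,t2), pkg_at(p5,depot)} ∪ {truck_at(t1,depot)}
          = {in(p3,t2), pkg_at(p5,depot), truck_at(t1,depot)}

== RESULT ==
["in(p3,t2)", "pkg_at(p5,depot)", "truck_at(t1,depot)"]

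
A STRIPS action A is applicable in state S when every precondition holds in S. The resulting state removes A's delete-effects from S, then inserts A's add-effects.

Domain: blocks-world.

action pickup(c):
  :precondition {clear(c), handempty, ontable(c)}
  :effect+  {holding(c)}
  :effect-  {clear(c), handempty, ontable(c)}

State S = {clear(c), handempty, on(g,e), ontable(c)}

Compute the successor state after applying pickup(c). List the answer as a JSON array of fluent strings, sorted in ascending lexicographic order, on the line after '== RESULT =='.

Compute (S \ del) ∪ add:
  pre ⊆ S: {clear(c), handempty, ontable(c)} ⊆ S  — applicable
  S \ del = {on(g,e)}
  ∪ add   = {holding(c), on(g,e)}

== RESULT ==
["holding(c)", "on(g,e)"]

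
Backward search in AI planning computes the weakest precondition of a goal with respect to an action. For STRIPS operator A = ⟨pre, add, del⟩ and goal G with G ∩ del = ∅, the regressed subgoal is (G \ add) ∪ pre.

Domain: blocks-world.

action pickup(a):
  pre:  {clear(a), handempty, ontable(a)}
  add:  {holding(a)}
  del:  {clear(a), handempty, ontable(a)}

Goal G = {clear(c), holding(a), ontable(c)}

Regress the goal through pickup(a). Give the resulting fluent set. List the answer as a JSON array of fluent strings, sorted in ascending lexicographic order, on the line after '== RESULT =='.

Compute (G \ add) ∪ pre:
  G ∩ del = {}  (empty — regression defined)
  G \ add = {clear(c), holding(a), ontable(c)} \ {holding(a)} = {clear(c), ontable(c)}
  ∪ pre   = {clear(c), ontable(c)} ∪ {clear(a), handempty, ontable(a)}
          = {clear(a), clear(c), handempty, ontable(a), ontable(c)}

== RESULT ==
["clear(a)", "clear(c)", "handempty", "ontable(a)", "ontable(c)"]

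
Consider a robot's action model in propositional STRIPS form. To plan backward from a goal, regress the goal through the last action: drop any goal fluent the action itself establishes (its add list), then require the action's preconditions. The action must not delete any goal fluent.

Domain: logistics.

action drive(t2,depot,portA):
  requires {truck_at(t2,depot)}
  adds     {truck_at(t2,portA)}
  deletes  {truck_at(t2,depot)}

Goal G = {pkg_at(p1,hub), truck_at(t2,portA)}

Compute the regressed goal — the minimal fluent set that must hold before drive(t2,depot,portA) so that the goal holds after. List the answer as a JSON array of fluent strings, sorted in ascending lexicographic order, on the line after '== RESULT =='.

Regress:
  G ∩ del = {}  (empty — regression defined)
  G \ add = {pkg_at(p1,hub), truck_at(t2,portA)} \ {truck_at(t2,portA)} = {pkg_at(p1,hub)}
  ∪ pre   = {pkg_at(p1,hub)} ∪ {truck_at(t2,depot)}
          = {pkg_at(p1,hub), truck_at(t2,depot)}

== RESULT ==
["pkg_at(p1,hub)", "truck_at(t2,depot)"]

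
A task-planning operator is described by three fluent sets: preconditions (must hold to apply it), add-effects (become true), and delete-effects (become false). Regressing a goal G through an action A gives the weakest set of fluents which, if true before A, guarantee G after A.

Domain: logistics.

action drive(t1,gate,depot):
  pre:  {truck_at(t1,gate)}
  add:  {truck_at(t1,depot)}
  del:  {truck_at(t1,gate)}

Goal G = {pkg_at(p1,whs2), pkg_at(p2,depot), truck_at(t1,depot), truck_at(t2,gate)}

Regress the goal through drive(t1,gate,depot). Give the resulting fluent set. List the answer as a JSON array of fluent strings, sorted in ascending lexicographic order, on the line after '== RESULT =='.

Regress:
  G ∩ del = {}  (empty — regression defined)
  G \ add = {pkg_at(p1,whs2), pkg_at(p2,depot), truck_at(t1,depot), truck_at(t2,gate)} \ {truck_at(t1,depot)} = {pkg_at(p1,whs2), pkg_at(p2,depot), truck_at(t2,gate)}
  ∪ pre   = {pkg_at(p1,whs2), pkg_at(p2,depot), truck_at(t2,gate)} ∪ {truck_at(t1,gate)}
          = {pkg_at(p1,whs2), pkg_at(p2,depot), truck_at(t1,gate), truck_at(t2,gate)}

== RESULT ==
["pkg_at(p1,whs2)", "pkg_at(p2,depot)", "truck_at(t1,gate)", "truck_at(t2,gate)"]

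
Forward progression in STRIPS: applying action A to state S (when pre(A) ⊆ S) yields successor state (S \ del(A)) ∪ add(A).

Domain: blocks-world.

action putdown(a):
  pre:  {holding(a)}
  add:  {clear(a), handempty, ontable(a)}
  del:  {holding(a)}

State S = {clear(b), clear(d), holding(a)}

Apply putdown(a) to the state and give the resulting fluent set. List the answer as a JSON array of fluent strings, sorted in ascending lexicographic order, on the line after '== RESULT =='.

Progress:
  pre ⊆ S: {holding(a)} ⊆ S  — applicable
  S \ del = {clear(b), clear(d)}
  ∪ add   = {clear(a), clear(b), clear(d), handempty, ontable(a)}

== RESULT ==
["clear(a)", "clear(b)", "clear(d)", "handempty", "ontable(a)"]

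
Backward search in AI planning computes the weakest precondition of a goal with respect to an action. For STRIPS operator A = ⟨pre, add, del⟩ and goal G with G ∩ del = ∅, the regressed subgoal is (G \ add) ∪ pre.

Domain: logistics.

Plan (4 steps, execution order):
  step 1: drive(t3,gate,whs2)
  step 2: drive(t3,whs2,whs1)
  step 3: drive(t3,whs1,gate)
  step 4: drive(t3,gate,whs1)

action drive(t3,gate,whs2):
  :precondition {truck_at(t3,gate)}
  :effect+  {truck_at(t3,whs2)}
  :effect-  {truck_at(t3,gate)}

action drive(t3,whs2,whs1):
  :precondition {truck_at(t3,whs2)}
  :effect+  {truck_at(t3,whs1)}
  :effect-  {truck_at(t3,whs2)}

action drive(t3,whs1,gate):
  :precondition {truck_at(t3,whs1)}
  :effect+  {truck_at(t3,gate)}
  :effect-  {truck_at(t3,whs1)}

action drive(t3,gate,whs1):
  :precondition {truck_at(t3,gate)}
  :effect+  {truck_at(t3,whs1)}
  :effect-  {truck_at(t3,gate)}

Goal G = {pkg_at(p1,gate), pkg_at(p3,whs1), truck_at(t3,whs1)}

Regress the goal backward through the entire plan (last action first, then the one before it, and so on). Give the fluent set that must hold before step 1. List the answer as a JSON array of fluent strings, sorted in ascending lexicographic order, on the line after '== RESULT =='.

Regress step by step:
  through step 4 (drive(t3,gate,whs1)): drop {truck_at(t3,whs1)}, keep {pkg_at(p1,gate), pkg_at(p3,whs1)}, require {truck_at(t3,gate)}
    → {pkg_at(p1,gate), pkg_at(p3,whs1), truck_at(t3,gate)}
  through step 3 (drive(t3,whs1,gate)): drop {truck_at(t3,gate)}, keep {pkg_at(p1,gate), pkg_at(p3,whs1)}, require {truck_at(t3,whs1)}
    → {pkg_at(p1,gate), pkg_at(p3,whs1), truck_at(t3,whs1)}
  through step 2 (drive(t3,whs2,whs1)): drop {truck_at(t3,whs1)}, keep {pkg_at(p1,gate), pkg_at(p3,whs1)}, require {truck_at(t3,whs2)}
    → {pkg_at(p1,gate), pkg_at(p3,whs1), truck_at(t3,whs2)}
  through step 1 (drive(t3,gate,whs2)): drop {truck_at(t3,whs2)}, keep {pkg_at(p1,gate), pkg_at(p3,whs1)}, require {truck_at(t3,gate)}
    → {pkg_at(p1,gate), pkg_at(p3,whs1), truck_at(t3,gate)}

== RESULT ==
["pkg_at(p1,gate)", "pkg_at(p3,whs1)", "truck_at(t3,gate)"]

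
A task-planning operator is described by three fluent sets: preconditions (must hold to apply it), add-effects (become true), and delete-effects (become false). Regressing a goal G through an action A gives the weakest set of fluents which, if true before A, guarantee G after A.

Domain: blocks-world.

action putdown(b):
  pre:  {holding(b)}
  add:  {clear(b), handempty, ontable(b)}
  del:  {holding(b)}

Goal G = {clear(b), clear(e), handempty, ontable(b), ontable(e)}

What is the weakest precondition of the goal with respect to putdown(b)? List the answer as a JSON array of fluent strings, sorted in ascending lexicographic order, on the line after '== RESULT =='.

Regress:
  G ∩ del = {}  (empty — regression defined)
  G \ add = {clear(b), clear(e), handempty, ontable(b), ontable(e)} \ {clear(b), handempty, ontable(b)} = {clear(e), ontable(e)}
  ∪ pre   = {clear(e), ontable(e)} ∪ {holding(b)}
          = {clear(e), holding(b), ontable(e)}

== RESULT ==
["clear(e)", "holding(b)", "ontable(e)"]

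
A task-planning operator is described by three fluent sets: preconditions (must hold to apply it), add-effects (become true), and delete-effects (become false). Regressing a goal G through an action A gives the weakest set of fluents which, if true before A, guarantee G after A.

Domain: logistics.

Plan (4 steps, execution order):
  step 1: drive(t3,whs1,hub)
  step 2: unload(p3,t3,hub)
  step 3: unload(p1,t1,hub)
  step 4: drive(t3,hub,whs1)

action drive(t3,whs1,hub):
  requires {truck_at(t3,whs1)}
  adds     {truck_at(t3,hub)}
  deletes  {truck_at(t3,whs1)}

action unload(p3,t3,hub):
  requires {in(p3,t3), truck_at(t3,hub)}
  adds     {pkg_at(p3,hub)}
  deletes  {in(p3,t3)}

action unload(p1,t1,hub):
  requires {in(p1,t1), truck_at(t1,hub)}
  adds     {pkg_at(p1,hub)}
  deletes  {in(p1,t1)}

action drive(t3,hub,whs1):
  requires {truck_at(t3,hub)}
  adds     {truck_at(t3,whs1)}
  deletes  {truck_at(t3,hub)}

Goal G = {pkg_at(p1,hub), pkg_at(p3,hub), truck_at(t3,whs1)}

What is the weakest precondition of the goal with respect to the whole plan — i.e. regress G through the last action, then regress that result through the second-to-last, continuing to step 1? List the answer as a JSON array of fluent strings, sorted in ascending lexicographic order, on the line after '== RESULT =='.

Work backward from the goal:
  through step 4 (drive(t3,hub,whs1)): drop {truck_at(t3,whs1)}, keep {pkg_at(p1,hub), pkg_at(p3,hub)}, require {truck_at(t3,hub)}
    → {pkg_at(p1,hub), pkg_at(p3,hub), truck_at(t3,hub)}
  through step 3 (unload(p1,t1,hub)): drop {pkg_at(p1,hub)}, keep {pkg_at(p3,hub), truck_at(t3,hub)}, require {in(p1,t1), truck_at(t1,hub)}
    → {in(p1,t1), pkg_at(p3,hub), truck_at(t1,hub), truck_at(t3,hub)}
  through step 2 (unload(p3,t3,hub)): drop {pkg_at(p3,hub)}, keep {in(p1,t1), truck_at(t1,hub), truck_at(t3,hub)}, require {in(p3,t3), truck_at(t3,hub)}
    → {in(p1,t1), in(p3,t3), truck_at(t1,hub), truck_at(t3,hub)}
  through step 1 (drive(t3,whs1,hub)): drop {truck_at(t3,hub)}, keep {in(p1,t1), in(p3,t3), truck_at(t1,hub)}, require {truck_at(t3,whs1)}
    → {in(p1,t1), in(p3,t3), truck_at(t1,hub), truck_at(t3,whs1)}

== RESULT ==
["in(p1,t1)", "in(p3,t3)", "truck_at(t1,hub)", "truck_at(t3,whs1)"]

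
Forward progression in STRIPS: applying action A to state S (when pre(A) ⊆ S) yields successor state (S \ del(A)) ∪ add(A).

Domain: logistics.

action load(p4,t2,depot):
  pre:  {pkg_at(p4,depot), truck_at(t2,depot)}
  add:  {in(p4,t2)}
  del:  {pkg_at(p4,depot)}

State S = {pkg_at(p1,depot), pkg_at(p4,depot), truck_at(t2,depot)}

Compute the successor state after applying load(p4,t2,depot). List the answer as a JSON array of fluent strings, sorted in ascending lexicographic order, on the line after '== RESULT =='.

Compute (S \ del) ∪ add:
  pre ⊆ S: {pkg_at(p4,depot), truck_at(t2,depot)} ⊆ S  — applicable
  S \ del = {pkg_at(p1,depot), truck_at(t2,depot)}
  ∪ add   = {in(p4,t2), pkg_at(p1,depot), truck_at(t2,depot)}

== RESULT ==
["in(p4,t2)", "pkg_at(p1,depot)", "truck_at(t2,depot)"]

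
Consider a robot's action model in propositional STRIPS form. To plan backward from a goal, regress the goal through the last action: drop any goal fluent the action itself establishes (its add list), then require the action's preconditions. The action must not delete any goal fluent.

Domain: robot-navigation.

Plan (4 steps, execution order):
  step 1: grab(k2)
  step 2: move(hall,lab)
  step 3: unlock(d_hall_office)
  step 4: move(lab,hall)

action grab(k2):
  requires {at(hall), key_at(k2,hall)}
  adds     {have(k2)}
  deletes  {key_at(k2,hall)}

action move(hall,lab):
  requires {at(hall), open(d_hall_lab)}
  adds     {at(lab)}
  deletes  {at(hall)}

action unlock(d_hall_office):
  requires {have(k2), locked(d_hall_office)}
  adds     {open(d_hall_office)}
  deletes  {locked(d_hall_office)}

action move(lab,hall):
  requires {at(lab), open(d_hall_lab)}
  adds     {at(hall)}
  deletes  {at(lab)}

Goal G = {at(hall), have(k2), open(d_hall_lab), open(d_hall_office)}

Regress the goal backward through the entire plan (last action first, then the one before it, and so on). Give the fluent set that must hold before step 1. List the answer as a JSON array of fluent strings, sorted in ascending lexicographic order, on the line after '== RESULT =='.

Regress step by step:
  through step 4 (move(lab,hall)): drop {at(hall)}, keep {have(k2), open(d_hall_lab), open(d_hall_office)}, require {at(lab), open(d_hall_lab)}
    → {at(lab), have(k2), open(d_hall_lab), open(d_hall_office)}
  through step 3 (unlock(d_hall_office)): drop {open(d_hall_office)}, keep {at(lab), have(k2), open(d_hall_lab)}, require {have(k2), locked(d_hall_office)}
    → {at(lab), have(k2), locked(d_hall_office), open(d_hall_lab)}
  through step 2 (move(hall,lab)): drop {at(lab)}, keep {have(k2), locked(d_hall_office), open(d_hall_lab)}, require {at(hall), open(d_hall_lab)}
    → {at(hall), have(k2), locked(d_hall_office), open(d_hall_lab)}
  through step 1 (grab(k2)): drop {have(k2)}, keep {at(hall), locked(d_hall_office), open(d_hall_lab)}, require {at(hall), key_at(k2,hall)}
    → {at(hall), key_at(k2,hall), locked(d_hall_office), open(d_hall_lab)}

== RESULT ==
["at(hall)", "key_at(k2,hall)", "locked(d_hall_office)", "open(d_hall_lab)"]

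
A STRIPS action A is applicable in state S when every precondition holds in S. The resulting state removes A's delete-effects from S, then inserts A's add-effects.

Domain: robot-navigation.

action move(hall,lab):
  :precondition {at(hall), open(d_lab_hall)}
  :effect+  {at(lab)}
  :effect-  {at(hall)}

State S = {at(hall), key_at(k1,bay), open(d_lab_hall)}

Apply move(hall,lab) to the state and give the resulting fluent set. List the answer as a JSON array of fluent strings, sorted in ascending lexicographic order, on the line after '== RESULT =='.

Compute (S \ del) ∪ add:
  pre ⊆ S: {at(hall), open(d_lab_hall)} ⊆ S  — applicable
  S \ del = {key_at(k1,bay), open(d_lab_hall)}
  ∪ add   = {at(lab), key_at(k1,bay), open(d_lab_hall)}

== RESULT ==
["at(lab)", "key_at(k1,bay)", "open(d_lab_hall)"]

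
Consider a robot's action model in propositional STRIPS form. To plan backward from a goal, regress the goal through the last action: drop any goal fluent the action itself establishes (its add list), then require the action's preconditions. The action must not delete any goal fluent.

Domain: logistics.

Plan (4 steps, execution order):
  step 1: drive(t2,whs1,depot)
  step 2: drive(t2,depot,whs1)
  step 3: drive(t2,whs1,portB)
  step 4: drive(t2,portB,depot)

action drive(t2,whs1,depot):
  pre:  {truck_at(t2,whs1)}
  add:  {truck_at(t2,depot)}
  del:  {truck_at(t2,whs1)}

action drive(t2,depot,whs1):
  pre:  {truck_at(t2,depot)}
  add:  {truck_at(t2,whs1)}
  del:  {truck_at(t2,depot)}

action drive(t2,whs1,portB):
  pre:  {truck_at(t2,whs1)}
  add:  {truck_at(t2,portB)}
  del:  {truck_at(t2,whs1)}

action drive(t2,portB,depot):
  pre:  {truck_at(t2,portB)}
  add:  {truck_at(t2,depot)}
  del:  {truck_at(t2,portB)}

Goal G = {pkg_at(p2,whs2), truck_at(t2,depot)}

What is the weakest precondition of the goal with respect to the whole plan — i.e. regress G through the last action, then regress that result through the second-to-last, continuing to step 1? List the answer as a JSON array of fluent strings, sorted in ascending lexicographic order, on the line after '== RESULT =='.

Regress step by step:
  through step 4 (drive(t2,portB,depot)): drop {truck_at(t2,depot)}, keep {pkg_at(p2,whs2)}, require {truck_at(t2,portB)}
    → {pkg_at(p2,whs2), truck_at(t2,portB)}
  through step 3 (drive(t2,whs1,portB)): drop {truck_at(t2,portB)}, keep {pkg_at(p2,whs2)}, require {truck_at(t2,whs1)}
    → {pkg_at(p2,whs2), truck_at(t2,whs1)}
  through step 2 (drive(t2,depot,whs1)): drop {truck_at(t2,whs1)}, keep {pkg_at(p2,whs2)}, require {truck_at(t2,depot)}
    → {pkg_at(p2,whs2), truck_at(t2,depot)}
  through step 1 (drive(t2,whs1,depot)): drop {truck_at(t2,depot)}, keep {pkg_at(p2,whs2)}, require {truck_at(t2,whs1)}
    → {pkg_at(p2,whs2), truck_at(t2,whs1)}

== RESULT ==
["pkg_at(p2,whs2)", "truck_at(t2,whs1)"]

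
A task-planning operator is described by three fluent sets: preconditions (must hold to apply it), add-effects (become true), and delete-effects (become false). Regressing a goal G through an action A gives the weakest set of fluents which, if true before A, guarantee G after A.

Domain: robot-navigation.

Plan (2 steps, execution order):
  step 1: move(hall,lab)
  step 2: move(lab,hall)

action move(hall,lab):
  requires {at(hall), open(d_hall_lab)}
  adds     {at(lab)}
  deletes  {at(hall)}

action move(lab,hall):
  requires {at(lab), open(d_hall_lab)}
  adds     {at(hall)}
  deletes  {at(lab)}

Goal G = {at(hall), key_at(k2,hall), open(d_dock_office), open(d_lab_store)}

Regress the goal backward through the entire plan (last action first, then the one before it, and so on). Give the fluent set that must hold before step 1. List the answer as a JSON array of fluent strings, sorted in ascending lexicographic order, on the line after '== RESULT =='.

Regress step by step:
  through step 2 (move(lab,hall)): drop {at(hall)}, keep {key_at(k2,hall), open(d_dock_office), open(d_lab_store)}, require {at(lab), open(d_hall_lab)}
    → {at(lab), key_at(k2,hall), open(d_dock_office), open(d_hall_lab), open(d_lab_store)}
  through step 1 (move(hall,lab)): drop {at(lab)}, keep {key_at(k2,hall), open(d_dock_office), open(d_hall_lab), open(d_lab_store)}, require {at(hall), open(d_hall_lab)}
    → {at(hall), key_at(k2,hall), open(d_dock_office), open(d_hall_lab), open(d_lab_store)}

== RESULT ==
["at(hall)", "key_at(k2,hall)", "open(d_dock_office)", "open(d_hall_lab)", "open(d_lab_store)"]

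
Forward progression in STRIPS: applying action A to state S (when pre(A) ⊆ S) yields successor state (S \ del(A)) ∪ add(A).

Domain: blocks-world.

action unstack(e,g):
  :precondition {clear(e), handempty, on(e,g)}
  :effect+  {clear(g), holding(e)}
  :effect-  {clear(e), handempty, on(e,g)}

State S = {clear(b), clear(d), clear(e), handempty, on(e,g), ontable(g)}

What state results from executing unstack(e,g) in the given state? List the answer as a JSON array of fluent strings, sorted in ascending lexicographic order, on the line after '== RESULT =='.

Compute (S \ del) ∪ add:
  pre ⊆ S: {clear(e), handempty, on(e,g)} ⊆ S  — applicable
  S \ del = {clear(b), clear(d), ontable(g)}
  ∪ add   = {clear(b), clear(d), clear(g), holding(e), ontable(g)}

== RESULT ==
["clear(b)", "clear(d)", "clear(g)", "holding(e)", "ontable(g)"]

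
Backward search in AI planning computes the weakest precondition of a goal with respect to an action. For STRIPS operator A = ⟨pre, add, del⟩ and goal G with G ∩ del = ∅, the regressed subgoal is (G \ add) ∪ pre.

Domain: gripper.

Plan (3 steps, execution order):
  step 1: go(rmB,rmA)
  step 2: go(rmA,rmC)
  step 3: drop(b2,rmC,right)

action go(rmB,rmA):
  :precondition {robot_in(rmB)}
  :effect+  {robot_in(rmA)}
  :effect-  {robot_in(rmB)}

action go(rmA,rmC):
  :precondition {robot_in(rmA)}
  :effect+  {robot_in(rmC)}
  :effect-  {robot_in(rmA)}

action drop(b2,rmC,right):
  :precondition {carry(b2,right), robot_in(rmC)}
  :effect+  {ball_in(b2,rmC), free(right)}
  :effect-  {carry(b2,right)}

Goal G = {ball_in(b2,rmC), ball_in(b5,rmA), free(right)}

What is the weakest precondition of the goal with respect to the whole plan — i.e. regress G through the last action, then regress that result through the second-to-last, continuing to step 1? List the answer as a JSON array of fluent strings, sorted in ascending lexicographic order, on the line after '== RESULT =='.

Regress step by step:
  through step 3 (drop(b2,rmC,right)): drop {ball_in(b2,rmC), free(right)}, keep {ball_in(b5,rmA)}, require {carry(b2,right), robot_in(rmC)}
    → {ball_in(b5,rmA), carry(b2,right), robot_in(rmC)}
  through step 2 (go(rmA,rmC)): drop {robot_in(rmC)}, keep {ball_in(b5,rmA), carry(b2,right)}, require {robot_in(rmA)}
    → {ball_in(b5,rmA), carry(b2,right), robot_in(rmA)}
  through step 1 (go(rmB,rmA)): drop {robot_in(rmA)}, keep {ball_in(b5,rmA), carry(b2,right)}, require {robot_in(rmB)}
    → {ball_in(b5,rmA), carry(b2,right), robot_in(rmB)}

== RESULT ==
["ball_in(b5,rmA)", "carry(b2,right)", "robot_in(rmB)"]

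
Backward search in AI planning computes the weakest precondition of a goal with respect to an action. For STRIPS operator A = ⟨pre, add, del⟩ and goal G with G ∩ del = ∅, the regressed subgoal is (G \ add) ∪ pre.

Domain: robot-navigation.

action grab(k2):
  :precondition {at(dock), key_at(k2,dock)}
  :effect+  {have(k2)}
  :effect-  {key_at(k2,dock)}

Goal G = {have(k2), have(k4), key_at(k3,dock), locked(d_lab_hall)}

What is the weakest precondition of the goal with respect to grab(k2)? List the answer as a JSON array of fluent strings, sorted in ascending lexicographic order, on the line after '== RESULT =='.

Compute (G \ add) ∪ pre:
  G ∩ del = {}  (empty — regression defined)
  G \ add = {have(k2), have(k4), key_at(k3,dock), locked(d_lab_hall)} \ {have(k2)} = {have(k4), key_at(k3,dock), locked(d_lab_hall)}
  ∪ pre   = {have(k4), key_at(k3,dock), locked(d_lab_hall)} ∪ {at(dock), key_at(k2,dock)}
          = {at(dock), have(k4), key_at(k2,dock), key_at(k3,dock), locked(d_lab_hall)}

== RESULT ==
["at(dock)", "have(k4)", "key_at(k2,dock)", "key_at(k3,dock)", "locked(d_lab_hall)"]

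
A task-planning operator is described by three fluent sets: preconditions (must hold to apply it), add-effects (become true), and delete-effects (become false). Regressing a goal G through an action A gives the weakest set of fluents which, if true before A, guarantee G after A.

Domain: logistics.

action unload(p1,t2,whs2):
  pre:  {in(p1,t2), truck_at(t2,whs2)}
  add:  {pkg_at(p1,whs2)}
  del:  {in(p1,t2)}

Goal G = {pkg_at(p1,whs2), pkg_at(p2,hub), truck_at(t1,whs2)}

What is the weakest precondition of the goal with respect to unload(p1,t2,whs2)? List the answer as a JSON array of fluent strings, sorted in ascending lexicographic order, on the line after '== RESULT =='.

Compute (G \ add) ∪ pre:
  G ∩ del = {}  (empty — regression defined)
  G \ add = {pkg_at(p1,whs2), pkg_at(p2,hub), truck_at(t1,whs2)} \ {pkg_at(p1,whs2)} = {pkg_at(p2,hub), truck_at(t1,whs2)}
  ∪ pre   = {pkg_at(p2,hub), truck_at(t1,whs2)} ∪ {in(p1,t2), truck_at(t2,whs2)}
          = {in(p1,t2), pkg_at(p2,hub), truck_at(t1,whs2), truck_at(t2,whs2)}

== RESULT ==
["in(p1,t2)", "pkg_at(p2,hub)", "truck_at(t1,whs2)", "truck_at(t2,whs2)"]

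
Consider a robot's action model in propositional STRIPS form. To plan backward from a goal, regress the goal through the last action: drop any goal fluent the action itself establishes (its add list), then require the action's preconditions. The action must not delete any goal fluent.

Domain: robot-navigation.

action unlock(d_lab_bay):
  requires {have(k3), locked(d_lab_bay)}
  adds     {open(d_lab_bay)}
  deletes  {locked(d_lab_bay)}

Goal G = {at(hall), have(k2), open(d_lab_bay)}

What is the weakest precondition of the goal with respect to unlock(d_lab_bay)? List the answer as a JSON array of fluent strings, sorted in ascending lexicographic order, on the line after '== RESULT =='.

Regress:
  G ∩ del = {}  (empty — regression defined)
  G \ add = {at(hall), have(k2), open(d_lab_bay)} \ {open(d_lab_bay)} = {at(hall), have(k2)}
  ∪ pre   = {at(hall), have(k2)} ∪ {have(k3), locked(d_lab_bay)}
          = {at(hall), have(k2), have(k3), locked(d_lab_bay)}

== RESULT ==
["at(hall)", "have(k2)", "have(k3)", "locked(d_lab_bay)"]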